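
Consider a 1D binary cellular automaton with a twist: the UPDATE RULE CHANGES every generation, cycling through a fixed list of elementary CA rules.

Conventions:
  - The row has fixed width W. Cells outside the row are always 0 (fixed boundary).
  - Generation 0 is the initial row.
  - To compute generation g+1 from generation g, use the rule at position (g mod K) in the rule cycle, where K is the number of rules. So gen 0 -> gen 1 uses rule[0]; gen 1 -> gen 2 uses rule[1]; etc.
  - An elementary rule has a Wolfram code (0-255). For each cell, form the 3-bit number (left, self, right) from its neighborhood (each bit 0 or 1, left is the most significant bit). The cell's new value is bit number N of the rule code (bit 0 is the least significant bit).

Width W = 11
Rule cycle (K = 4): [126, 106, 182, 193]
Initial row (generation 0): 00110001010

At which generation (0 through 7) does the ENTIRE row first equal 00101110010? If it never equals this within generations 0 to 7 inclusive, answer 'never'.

Gen 0: 00110001010
Gen 1 (rule 126): 01111011111
Gen 2 (rule 106): 11001110001
Gen 3 (rule 182): 00110101011
Gen 4 (rule 193): 10010000001
Gen 5 (rule 126): 11111000011
Gen 6 (rule 106): 10001000111
Gen 7 (rule 182): 11011101010

Answer: never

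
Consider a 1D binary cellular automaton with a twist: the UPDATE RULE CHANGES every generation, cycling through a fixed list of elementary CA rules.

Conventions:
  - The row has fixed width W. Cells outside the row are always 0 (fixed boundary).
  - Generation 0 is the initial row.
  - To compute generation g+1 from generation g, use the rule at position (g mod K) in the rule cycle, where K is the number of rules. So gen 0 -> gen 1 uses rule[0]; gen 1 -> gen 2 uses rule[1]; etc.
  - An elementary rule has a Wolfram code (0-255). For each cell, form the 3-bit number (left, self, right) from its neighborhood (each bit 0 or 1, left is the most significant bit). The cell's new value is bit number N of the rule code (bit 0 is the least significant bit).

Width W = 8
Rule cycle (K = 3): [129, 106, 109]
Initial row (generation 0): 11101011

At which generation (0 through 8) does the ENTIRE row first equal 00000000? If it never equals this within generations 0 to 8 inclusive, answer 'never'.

Answer: 7

Derivation:
Gen 0: 11101011
Gen 1 (rule 129): 01000000
Gen 2 (rule 106): 10000000
Gen 3 (rule 109): 10111111
Gen 4 (rule 129): 00011110
Gen 5 (rule 106): 00110010
Gen 6 (rule 109): 10110010
Gen 7 (rule 129): 00000000
Gen 8 (rule 106): 00000000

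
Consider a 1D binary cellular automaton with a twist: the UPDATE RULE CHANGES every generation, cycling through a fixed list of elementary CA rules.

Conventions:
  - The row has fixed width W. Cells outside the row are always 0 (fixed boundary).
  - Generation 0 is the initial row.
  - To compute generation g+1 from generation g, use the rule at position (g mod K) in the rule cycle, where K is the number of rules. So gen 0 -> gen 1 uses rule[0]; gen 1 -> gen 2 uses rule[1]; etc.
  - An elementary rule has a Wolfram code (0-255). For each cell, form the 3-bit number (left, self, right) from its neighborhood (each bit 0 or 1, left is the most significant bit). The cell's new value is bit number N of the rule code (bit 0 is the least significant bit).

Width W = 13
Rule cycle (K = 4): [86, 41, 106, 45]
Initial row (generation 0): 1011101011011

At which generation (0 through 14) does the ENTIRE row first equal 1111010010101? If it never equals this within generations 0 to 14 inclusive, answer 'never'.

Answer: 8

Derivation:
Gen 0: 1011101011011
Gen 1 (rule 86): 1000101001001
Gen 2 (rule 41): 0010010000000
Gen 3 (rule 106): 0100100000000
Gen 4 (rule 45): 0100101111111
Gen 5 (rule 86): 1111100000001
Gen 6 (rule 41): 1000001111100
Gen 7 (rule 106): 0000011000100
Gen 8 (rule 45): 1111010010101
Gen 9 (rule 86): 0001011110101
Gen 10 (rule 41): 1100110001010
Gen 11 (rule 106): 1101110010100
Gen 12 (rule 45): 1011000011101
Gen 13 (rule 86): 1001100100101
Gen 14 (rule 41): 0001000000010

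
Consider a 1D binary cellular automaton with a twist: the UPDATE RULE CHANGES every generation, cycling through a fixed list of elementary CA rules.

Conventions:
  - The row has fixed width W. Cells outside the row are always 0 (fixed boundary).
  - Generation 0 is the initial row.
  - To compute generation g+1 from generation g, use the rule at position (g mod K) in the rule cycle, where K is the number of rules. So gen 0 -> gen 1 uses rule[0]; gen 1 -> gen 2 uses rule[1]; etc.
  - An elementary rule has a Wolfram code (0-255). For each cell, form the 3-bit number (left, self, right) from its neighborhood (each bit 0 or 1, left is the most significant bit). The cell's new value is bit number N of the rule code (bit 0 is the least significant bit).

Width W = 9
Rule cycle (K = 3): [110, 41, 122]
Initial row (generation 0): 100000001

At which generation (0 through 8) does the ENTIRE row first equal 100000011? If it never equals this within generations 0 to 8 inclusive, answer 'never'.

Gen 0: 100000001
Gen 1 (rule 110): 100000011
Gen 2 (rule 41): 001111010
Gen 3 (rule 122): 011001101
Gen 4 (rule 110): 111011111
Gen 5 (rule 41): 100110000
Gen 6 (rule 122): 011111000
Gen 7 (rule 110): 110001000
Gen 8 (rule 41): 100100011

Answer: 1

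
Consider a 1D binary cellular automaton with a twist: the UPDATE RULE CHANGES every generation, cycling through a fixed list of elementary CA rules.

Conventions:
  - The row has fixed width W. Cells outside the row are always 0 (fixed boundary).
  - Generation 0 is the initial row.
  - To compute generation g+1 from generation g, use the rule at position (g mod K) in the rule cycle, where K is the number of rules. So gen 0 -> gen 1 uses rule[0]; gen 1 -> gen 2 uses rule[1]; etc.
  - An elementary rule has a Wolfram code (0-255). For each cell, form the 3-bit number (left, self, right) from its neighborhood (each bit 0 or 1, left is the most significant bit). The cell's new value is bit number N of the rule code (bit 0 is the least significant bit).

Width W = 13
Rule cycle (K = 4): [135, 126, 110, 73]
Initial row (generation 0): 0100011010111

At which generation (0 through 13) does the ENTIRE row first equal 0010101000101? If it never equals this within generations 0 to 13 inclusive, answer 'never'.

Answer: 8

Derivation:
Gen 0: 0100011010111
Gen 1 (rule 135): 1101100010010
Gen 2 (rule 126): 1111110111111
Gen 3 (rule 110): 1000011100001
Gen 4 (rule 73): 0011010101100
Gen 5 (rule 135): 1100010100001
Gen 6 (rule 126): 1110111110011
Gen 7 (rule 110): 1011100010111
Gen 8 (rule 73): 0010101000101
Gen 9 (rule 135): 1110101011101
Gen 10 (rule 126): 1011111110111
Gen 11 (rule 110): 1110000011101
Gen 12 (rule 73): 1010111010100
Gen 13 (rule 135): 1010010010101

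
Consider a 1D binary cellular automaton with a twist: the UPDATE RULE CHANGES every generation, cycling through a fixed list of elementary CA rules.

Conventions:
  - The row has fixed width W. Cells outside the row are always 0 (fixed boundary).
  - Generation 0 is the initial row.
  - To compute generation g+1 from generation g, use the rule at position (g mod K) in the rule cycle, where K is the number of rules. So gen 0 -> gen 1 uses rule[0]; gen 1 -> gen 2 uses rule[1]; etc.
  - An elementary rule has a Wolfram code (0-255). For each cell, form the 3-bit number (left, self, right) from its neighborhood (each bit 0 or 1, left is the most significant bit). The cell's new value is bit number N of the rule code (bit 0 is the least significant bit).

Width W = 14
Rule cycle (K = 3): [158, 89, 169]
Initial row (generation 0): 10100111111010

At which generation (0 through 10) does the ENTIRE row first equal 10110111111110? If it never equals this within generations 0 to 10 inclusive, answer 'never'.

Answer: 7

Derivation:
Gen 0: 10100111111010
Gen 1 (rule 158): 10111111110011
Gen 2 (rule 89): 00100000011011
Gen 3 (rule 169): 10001111010110
Gen 4 (rule 158): 11011110010101
Gen 5 (rule 89): 11010011000000
Gen 6 (rule 169): 10100010011111
Gen 7 (rule 158): 10110111111110
Gen 8 (rule 89): 00110100000011
Gen 9 (rule 169): 10101001111010
Gen 10 (rule 158): 10101111110011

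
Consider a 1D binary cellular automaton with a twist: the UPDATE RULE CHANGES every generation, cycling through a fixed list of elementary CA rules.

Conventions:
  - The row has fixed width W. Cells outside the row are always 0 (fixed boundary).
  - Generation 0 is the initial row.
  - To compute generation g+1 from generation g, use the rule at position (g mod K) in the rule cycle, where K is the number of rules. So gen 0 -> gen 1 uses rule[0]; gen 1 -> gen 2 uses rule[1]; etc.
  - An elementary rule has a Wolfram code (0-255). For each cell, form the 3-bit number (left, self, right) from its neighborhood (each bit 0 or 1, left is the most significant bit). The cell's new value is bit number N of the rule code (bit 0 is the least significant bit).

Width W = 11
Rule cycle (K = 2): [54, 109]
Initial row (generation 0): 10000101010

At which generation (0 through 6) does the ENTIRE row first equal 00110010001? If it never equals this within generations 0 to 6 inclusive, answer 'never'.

Gen 0: 10000101010
Gen 1 (rule 54): 11001111111
Gen 2 (rule 109): 11001000001
Gen 3 (rule 54): 00111100011
Gen 4 (rule 109): 10100101011
Gen 5 (rule 54): 11111111100
Gen 6 (rule 109): 10000000101

Answer: never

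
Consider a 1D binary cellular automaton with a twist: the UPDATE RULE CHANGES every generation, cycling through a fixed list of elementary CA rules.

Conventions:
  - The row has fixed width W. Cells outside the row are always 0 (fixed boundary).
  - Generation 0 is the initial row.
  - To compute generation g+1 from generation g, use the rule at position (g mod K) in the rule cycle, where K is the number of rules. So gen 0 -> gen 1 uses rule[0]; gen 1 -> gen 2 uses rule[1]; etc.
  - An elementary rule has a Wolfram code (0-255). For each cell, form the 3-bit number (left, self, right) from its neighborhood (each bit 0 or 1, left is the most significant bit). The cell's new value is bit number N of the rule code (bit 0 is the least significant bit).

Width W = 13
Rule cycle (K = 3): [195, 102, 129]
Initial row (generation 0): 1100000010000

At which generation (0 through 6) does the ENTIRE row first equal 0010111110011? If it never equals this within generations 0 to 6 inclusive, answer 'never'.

Answer: never

Derivation:
Gen 0: 1100000010000
Gen 1 (rule 195): 0101111100111
Gen 2 (rule 102): 1110000101001
Gen 3 (rule 129): 0100110000000
Gen 4 (rule 195): 1001010111111
Gen 5 (rule 102): 1011111000001
Gen 6 (rule 129): 0001110011100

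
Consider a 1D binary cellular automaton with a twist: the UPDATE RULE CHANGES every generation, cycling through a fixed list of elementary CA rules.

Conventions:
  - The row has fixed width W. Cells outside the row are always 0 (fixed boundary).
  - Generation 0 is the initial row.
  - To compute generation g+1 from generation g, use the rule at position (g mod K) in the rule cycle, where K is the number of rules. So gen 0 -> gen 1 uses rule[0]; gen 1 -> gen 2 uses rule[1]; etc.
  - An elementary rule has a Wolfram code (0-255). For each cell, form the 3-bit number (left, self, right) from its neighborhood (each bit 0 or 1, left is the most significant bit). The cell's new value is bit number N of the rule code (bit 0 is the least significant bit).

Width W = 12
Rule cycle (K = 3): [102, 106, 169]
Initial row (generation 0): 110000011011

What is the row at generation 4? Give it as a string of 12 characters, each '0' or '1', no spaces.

Answer: 010101000100

Derivation:
Gen 0: 110000011011
Gen 1 (rule 102): 010000101101
Gen 2 (rule 106): 100001011110
Gen 3 (rule 169): 001100111100
Gen 4 (rule 102): 010101000100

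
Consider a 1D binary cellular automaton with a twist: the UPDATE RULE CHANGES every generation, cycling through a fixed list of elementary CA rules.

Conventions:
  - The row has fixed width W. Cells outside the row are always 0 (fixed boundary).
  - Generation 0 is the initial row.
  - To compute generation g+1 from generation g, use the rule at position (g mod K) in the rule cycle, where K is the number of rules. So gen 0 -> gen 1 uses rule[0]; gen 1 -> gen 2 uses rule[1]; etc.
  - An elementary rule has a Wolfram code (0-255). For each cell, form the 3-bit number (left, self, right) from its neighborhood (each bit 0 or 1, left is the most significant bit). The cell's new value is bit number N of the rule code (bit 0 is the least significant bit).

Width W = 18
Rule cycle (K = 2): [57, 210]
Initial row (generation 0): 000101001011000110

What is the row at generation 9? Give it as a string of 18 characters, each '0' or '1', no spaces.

Answer: 011010100101101111

Derivation:
Gen 0: 000101001011000110
Gen 1 (rule 57): 110010100110110101
Gen 2 (rule 210): 011100011010010000
Gen 3 (rule 57): 010011010101001111
Gen 4 (rule 210): 101101000000110111
Gen 5 (rule 57): 011010111110101100
Gen 6 (rule 210): 101000011110000110
Gen 7 (rule 57): 010111010001110101
Gen 8 (rule 210): 100011001010110000
Gen 9 (rule 57): 011010100101101111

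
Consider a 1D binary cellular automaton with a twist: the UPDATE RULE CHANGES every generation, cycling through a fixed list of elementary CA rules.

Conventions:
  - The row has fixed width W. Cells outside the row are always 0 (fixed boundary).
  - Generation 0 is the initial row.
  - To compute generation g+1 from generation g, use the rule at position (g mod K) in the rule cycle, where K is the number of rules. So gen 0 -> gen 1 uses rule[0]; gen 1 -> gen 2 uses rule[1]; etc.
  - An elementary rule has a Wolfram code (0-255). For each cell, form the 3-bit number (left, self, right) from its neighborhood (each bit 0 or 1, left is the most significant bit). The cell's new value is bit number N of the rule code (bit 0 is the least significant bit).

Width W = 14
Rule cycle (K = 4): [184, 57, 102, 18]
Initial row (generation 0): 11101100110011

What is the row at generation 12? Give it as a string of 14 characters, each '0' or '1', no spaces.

Gen 0: 11101100110011
Gen 1 (rule 184): 11011010101010
Gen 2 (rule 57): 10110101010101
Gen 3 (rule 102): 11011111111111
Gen 4 (rule 18): 00000000000000
Gen 5 (rule 184): 00000000000000
Gen 6 (rule 57): 11111111111111
Gen 7 (rule 102): 00000000000001
Gen 8 (rule 18): 00000000000010
Gen 9 (rule 184): 00000000000001
Gen 10 (rule 57): 11111111111100
Gen 11 (rule 102): 00000000000100
Gen 12 (rule 18): 00000000001010

Answer: 00000000001010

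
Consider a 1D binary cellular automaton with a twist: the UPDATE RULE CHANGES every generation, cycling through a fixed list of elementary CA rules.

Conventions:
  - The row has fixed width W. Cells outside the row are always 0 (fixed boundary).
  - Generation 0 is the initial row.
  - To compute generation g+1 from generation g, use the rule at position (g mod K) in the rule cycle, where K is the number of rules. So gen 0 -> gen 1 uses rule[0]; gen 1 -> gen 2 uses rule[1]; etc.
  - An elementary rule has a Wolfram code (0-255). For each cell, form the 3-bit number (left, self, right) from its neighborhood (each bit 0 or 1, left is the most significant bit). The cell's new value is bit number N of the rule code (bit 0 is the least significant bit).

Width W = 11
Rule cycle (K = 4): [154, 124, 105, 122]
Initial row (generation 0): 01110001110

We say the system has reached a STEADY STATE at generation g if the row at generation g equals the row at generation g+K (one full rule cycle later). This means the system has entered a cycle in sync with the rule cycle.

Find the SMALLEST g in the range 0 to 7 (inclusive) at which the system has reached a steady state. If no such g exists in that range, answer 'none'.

Gen 0: 01110001110
Gen 1 (rule 154): 11101011101
Gen 2 (rule 124): 10111110111
Gen 3 (rule 105): 01100011101
Gen 4 (rule 122): 11110110110
Gen 5 (rule 154): 11100100101
Gen 6 (rule 124): 10110110111
Gen 7 (rule 105): 01111111101
Gen 8 (rule 122): 11000000110
Gen 9 (rule 154): 10100001101
Gen 10 (rule 124): 11110001111
Gen 11 (rule 105): 10010101001

Answer: none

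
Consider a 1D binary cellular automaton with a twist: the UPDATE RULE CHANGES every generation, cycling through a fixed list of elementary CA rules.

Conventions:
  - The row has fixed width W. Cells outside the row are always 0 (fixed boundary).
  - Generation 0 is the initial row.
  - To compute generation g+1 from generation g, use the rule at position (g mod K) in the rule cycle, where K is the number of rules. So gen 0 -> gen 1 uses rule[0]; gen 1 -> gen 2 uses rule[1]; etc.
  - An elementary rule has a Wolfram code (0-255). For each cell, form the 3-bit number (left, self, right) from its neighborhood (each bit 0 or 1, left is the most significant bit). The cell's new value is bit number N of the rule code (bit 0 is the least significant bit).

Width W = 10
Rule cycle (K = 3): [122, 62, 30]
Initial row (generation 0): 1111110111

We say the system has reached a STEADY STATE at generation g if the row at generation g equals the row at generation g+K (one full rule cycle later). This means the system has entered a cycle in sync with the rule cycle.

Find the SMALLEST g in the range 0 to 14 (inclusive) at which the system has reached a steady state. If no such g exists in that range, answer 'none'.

Answer: 7

Derivation:
Gen 0: 1111110111
Gen 1 (rule 122): 1000011101
Gen 2 (rule 62): 1100110011
Gen 3 (rule 30): 1011101110
Gen 4 (rule 122): 0110111011
Gen 5 (rule 62): 1101100110
Gen 6 (rule 30): 1001011101
Gen 7 (rule 122): 0110110110
Gen 8 (rule 62): 1101101101
Gen 9 (rule 30): 1001001001
Gen 10 (rule 122): 0110110110
Gen 11 (rule 62): 1101101101
Gen 12 (rule 30): 1001001001
Gen 13 (rule 122): 0110110110
Gen 14 (rule 62): 1101101101
Gen 15 (rule 30): 1001001001
Gen 16 (rule 122): 0110110110
Gen 17 (rule 62): 1101101101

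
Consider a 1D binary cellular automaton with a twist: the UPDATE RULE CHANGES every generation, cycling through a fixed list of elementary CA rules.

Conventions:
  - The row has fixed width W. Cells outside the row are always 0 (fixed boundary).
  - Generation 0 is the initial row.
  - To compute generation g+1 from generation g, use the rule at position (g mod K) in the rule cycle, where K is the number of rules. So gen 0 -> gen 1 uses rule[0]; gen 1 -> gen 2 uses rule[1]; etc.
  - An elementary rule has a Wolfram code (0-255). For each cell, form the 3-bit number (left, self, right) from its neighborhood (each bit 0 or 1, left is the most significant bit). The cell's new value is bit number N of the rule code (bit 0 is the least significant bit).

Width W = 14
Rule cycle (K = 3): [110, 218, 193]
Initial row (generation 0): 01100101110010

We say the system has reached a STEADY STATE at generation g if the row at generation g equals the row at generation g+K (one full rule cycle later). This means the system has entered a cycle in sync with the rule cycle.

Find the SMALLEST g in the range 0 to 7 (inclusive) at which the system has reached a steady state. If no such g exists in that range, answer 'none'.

Answer: 4

Derivation:
Gen 0: 01100101110010
Gen 1 (rule 110): 11101111010110
Gen 2 (rule 218): 11101111000111
Gen 3 (rule 193): 01100111010011
Gen 4 (rule 110): 11101101110111
Gen 5 (rule 218): 11101101110111
Gen 6 (rule 193): 01100100110011
Gen 7 (rule 110): 11101101110111
Gen 8 (rule 218): 11101101110111
Gen 9 (rule 193): 01100100110011
Gen 10 (rule 110): 11101101110111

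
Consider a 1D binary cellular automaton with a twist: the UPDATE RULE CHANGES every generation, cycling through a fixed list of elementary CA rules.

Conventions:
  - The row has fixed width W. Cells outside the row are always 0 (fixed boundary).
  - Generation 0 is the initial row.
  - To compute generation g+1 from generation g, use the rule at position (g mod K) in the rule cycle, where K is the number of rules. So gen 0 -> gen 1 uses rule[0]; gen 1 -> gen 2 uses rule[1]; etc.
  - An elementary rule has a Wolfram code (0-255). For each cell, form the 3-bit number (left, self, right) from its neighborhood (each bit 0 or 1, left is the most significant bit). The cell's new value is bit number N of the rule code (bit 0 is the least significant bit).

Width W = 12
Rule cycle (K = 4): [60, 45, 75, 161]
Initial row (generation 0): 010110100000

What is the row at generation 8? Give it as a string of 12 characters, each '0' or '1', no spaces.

Gen 0: 010110100000
Gen 1 (rule 60): 011101110000
Gen 2 (rule 45): 010011000111
Gen 3 (rule 75): 100111011101
Gen 4 (rule 161): 000010101010
Gen 5 (rule 60): 000011111111
Gen 6 (rule 45): 111010000000
Gen 7 (rule 75): 101000111111
Gen 8 (rule 161): 010010011110

Answer: 010010011110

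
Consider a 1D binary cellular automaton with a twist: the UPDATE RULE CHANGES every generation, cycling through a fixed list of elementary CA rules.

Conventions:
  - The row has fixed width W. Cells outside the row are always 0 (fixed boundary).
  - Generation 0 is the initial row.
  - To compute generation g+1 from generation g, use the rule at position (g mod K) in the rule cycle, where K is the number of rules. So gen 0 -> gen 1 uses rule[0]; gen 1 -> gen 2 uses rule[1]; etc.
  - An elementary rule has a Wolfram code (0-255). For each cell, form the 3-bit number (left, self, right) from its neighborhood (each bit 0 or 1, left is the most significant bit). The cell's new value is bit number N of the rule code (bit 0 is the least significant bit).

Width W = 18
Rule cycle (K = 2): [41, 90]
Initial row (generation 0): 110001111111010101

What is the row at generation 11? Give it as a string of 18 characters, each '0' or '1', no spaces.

Gen 0: 110001111111010101
Gen 1 (rule 41): 100101000000101010
Gen 2 (rule 90): 011000100001000001
Gen 3 (rule 41): 010010001100011100
Gen 4 (rule 90): 101101011110110110
Gen 5 (rule 41): 011010110001101100
Gen 6 (rule 90): 111000111011101110
Gen 7 (rule 41): 100010100110011000
Gen 8 (rule 90): 010100011111111100
Gen 9 (rule 41): 001001010000000001
Gen 10 (rule 90): 010110001000000010
Gen 11 (rule 41): 001100100011111000

Answer: 001100100011111000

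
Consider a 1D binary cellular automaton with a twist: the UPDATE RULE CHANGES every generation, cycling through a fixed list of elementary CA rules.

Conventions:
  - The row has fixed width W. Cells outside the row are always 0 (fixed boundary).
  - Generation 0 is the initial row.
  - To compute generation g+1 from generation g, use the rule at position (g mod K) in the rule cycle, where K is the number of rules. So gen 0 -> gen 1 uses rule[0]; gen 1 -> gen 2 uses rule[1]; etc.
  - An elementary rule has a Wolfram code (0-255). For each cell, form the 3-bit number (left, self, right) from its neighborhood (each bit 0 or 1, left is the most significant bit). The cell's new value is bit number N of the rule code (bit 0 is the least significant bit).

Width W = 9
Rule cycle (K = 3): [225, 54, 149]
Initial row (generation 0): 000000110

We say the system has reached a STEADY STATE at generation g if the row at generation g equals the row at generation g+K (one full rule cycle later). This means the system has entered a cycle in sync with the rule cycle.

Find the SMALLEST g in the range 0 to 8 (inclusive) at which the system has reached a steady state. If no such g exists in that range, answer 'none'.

Answer: 8

Derivation:
Gen 0: 000000110
Gen 1 (rule 225): 111110010
Gen 2 (rule 54): 000001111
Gen 3 (rule 149): 111100110
Gen 4 (rule 225): 011100010
Gen 5 (rule 54): 100010111
Gen 6 (rule 149): 111010010
Gen 7 (rule 225): 011100000
Gen 8 (rule 54): 100010000
Gen 9 (rule 149): 111011111
Gen 10 (rule 225): 011101111
Gen 11 (rule 54): 100010000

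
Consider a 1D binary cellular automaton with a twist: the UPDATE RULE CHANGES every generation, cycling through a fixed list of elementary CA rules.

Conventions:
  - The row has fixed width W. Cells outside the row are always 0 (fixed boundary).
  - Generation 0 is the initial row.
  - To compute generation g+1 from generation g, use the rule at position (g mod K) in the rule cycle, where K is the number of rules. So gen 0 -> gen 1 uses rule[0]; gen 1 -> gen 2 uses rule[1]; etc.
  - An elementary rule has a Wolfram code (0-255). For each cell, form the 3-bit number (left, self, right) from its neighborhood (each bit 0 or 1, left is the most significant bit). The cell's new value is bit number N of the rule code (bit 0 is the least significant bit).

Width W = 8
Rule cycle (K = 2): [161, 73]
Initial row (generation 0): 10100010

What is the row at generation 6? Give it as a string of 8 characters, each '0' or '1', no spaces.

Answer: 10000001

Derivation:
Gen 0: 10100010
Gen 1 (rule 161): 01001000
Gen 2 (rule 73): 00000011
Gen 3 (rule 161): 11111000
Gen 4 (rule 73): 10001011
Gen 5 (rule 161): 00100100
Gen 6 (rule 73): 10000001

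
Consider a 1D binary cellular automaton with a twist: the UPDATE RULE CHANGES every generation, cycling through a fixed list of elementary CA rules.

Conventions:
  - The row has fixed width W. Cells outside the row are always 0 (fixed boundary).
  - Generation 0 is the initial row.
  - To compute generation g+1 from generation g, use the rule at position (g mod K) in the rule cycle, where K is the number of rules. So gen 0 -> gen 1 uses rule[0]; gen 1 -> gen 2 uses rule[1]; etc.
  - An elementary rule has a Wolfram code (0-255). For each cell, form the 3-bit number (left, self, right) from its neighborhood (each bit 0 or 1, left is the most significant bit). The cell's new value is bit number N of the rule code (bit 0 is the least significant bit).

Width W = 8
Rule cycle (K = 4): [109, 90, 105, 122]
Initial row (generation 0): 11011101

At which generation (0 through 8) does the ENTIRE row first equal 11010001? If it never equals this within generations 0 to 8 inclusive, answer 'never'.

Gen 0: 11011101
Gen 1 (rule 109): 11110111
Gen 2 (rule 90): 10010101
Gen 3 (rule 105): 00001010
Gen 4 (rule 122): 00010101
Gen 5 (rule 109): 11011111
Gen 6 (rule 90): 11010001
Gen 7 (rule 105): 11100100
Gen 8 (rule 122): 10111010

Answer: 6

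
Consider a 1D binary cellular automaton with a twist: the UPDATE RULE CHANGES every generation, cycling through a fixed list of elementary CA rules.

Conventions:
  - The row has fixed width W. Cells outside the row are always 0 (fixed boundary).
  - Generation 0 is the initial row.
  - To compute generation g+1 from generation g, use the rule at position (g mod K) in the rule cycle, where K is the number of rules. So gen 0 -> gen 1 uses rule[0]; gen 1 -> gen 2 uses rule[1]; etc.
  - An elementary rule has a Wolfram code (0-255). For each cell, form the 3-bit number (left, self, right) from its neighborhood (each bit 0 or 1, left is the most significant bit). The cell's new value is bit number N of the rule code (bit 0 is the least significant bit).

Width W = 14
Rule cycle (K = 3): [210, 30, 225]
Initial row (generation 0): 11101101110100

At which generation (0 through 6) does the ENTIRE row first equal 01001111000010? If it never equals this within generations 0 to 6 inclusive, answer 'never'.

Answer: never

Derivation:
Gen 0: 11101101110100
Gen 1 (rule 210): 01100100110010
Gen 2 (rule 30): 11011111101111
Gen 3 (rule 225): 01101111110111
Gen 4 (rule 210): 10100111110011
Gen 5 (rule 30): 10111100001110
Gen 6 (rule 225): 01011101100110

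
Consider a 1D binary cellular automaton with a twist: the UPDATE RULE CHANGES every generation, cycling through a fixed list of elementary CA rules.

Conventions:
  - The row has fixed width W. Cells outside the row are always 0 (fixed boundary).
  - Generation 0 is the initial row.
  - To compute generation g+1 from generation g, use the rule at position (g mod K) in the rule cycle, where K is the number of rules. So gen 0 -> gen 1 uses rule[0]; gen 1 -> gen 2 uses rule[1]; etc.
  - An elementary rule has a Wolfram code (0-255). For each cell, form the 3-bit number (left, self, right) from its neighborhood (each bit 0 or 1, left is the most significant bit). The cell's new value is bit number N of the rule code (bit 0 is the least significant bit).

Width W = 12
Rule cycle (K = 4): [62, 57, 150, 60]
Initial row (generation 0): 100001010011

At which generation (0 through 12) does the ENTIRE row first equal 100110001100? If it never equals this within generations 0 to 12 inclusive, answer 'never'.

Answer: never

Derivation:
Gen 0: 100001010011
Gen 1 (rule 62): 110011111110
Gen 2 (rule 57): 101010000001
Gen 3 (rule 150): 101011000011
Gen 4 (rule 60): 111110100010
Gen 5 (rule 62): 100001110111
Gen 6 (rule 57): 011101001100
Gen 7 (rule 150): 101001110010
Gen 8 (rule 60): 111101001011
Gen 9 (rule 62): 100011111110
Gen 10 (rule 57): 011010000001
Gen 11 (rule 150): 100011000011
Gen 12 (rule 60): 110010100010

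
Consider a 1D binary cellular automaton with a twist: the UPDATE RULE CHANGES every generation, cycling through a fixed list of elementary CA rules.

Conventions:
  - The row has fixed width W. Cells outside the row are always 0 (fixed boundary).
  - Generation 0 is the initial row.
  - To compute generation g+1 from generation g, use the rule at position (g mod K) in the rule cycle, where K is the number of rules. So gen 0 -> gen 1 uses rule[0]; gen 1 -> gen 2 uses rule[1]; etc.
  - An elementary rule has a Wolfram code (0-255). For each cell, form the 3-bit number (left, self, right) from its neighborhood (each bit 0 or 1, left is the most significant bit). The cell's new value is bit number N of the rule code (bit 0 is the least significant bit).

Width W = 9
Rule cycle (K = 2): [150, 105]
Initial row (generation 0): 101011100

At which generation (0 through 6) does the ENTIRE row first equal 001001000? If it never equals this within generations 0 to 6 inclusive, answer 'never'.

Answer: never

Derivation:
Gen 0: 101011100
Gen 1 (rule 150): 101001010
Gen 2 (rule 105): 010000100
Gen 3 (rule 150): 111001110
Gen 4 (rule 105): 101001010
Gen 5 (rule 150): 101111011
Gen 6 (rule 105): 011001111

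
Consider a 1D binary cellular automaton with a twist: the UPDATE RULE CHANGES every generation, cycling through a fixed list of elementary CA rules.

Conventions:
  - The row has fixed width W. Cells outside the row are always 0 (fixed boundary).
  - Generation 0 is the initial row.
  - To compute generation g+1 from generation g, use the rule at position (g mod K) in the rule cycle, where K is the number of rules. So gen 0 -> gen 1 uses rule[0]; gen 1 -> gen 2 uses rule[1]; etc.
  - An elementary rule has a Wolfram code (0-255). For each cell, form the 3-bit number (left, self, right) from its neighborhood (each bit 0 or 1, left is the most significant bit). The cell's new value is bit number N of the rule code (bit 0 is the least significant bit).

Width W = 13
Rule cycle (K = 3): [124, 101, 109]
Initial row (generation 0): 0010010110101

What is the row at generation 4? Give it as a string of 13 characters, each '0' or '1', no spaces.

Gen 0: 0010010110101
Gen 1 (rule 124): 0011011111111
Gen 2 (rule 101): 1001100000001
Gen 3 (rule 109): 1001101111101
Gen 4 (rule 124): 1101111000111

Answer: 1101111000111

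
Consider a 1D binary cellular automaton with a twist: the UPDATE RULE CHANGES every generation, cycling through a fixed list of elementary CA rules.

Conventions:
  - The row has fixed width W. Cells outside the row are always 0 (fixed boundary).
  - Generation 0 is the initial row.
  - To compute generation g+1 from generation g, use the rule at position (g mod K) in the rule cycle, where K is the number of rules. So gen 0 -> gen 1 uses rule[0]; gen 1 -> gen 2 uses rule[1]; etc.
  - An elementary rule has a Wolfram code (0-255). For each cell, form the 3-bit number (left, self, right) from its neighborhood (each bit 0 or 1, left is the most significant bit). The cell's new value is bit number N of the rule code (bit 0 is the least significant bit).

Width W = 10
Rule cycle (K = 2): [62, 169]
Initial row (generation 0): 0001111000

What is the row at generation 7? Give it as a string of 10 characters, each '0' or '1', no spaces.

Gen 0: 0001111000
Gen 1 (rule 62): 0011000100
Gen 2 (rule 169): 1010010001
Gen 3 (rule 62): 1111111011
Gen 4 (rule 169): 1111110110
Gen 5 (rule 62): 1000001101
Gen 6 (rule 169): 0011101010
Gen 7 (rule 62): 0110011111

Answer: 0110011111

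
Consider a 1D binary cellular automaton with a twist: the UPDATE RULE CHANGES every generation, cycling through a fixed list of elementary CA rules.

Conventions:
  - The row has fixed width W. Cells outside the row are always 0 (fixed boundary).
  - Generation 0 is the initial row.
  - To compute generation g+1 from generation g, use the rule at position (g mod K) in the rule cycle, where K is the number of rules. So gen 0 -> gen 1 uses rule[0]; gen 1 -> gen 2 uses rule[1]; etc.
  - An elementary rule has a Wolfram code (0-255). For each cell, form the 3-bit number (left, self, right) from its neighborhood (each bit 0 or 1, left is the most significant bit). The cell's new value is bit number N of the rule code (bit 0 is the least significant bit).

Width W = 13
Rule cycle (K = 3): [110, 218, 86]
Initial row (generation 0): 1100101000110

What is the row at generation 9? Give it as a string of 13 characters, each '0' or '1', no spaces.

Gen 0: 1100101000110
Gen 1 (rule 110): 1101111001110
Gen 2 (rule 218): 1101111111111
Gen 3 (rule 86): 0100000000001
Gen 4 (rule 110): 1100000000011
Gen 5 (rule 218): 1110000000111
Gen 6 (rule 86): 0011000001001
Gen 7 (rule 110): 0111000011011
Gen 8 (rule 218): 1111100111011
Gen 9 (rule 86): 0000111001001

Answer: 0000111001001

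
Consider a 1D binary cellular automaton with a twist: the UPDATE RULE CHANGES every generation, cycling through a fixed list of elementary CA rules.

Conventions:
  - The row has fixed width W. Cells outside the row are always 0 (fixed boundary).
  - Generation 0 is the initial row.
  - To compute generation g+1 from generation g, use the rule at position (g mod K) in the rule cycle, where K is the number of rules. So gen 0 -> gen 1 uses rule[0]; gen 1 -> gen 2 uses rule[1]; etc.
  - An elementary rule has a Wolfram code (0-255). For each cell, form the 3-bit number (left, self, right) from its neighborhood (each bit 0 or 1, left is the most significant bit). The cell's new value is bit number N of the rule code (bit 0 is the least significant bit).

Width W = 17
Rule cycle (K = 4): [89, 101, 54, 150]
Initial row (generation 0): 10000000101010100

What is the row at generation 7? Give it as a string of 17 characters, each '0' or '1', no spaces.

Gen 0: 10000000101010100
Gen 1 (rule 89): 01111110000000011
Gen 2 (rule 101): 00000010111111001
Gen 3 (rule 54): 00000111000000111
Gen 4 (rule 150): 00001010100001010
Gen 5 (rule 89): 11100000011100001
Gen 6 (rule 101): 00101111000101101
Gen 7 (rule 54): 01110000101110011

Answer: 01110000101110011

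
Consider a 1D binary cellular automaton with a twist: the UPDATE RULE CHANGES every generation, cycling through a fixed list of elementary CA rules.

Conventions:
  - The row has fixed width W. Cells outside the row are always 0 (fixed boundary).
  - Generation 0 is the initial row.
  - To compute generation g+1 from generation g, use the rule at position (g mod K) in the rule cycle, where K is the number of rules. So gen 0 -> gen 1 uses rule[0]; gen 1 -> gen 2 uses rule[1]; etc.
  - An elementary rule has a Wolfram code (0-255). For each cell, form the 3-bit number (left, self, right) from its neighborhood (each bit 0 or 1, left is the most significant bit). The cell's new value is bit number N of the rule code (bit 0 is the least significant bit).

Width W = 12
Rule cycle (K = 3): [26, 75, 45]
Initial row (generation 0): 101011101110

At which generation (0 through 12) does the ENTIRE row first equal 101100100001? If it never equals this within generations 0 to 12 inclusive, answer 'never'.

Answer: never

Derivation:
Gen 0: 101011101110
Gen 1 (rule 26): 000010001001
Gen 2 (rule 75): 111100110010
Gen 3 (rule 45): 100000100010
Gen 4 (rule 26): 010001010101
Gen 5 (rule 75): 100110000000
Gen 6 (rule 45): 100100111111
Gen 7 (rule 26): 011011100000
Gen 8 (rule 75): 111010101111
Gen 9 (rule 45): 100111111000
Gen 10 (rule 26): 011100000100
Gen 11 (rule 75): 110101111001
Gen 12 (rule 45): 101111000001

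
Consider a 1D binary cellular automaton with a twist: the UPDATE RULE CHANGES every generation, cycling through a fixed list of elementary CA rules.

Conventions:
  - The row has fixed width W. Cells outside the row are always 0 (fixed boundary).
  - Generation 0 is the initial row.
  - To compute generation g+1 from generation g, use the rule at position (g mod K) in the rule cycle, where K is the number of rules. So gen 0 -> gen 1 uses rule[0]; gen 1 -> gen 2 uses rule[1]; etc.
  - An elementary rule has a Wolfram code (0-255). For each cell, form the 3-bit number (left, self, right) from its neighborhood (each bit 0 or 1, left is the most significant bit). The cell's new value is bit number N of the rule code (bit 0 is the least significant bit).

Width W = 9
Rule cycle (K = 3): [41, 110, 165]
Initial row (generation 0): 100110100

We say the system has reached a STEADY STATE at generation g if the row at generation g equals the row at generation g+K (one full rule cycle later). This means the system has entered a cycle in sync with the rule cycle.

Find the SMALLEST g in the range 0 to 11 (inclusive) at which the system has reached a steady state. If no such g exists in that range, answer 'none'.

Answer: 0

Derivation:
Gen 0: 100110100
Gen 1 (rule 41): 000101001
Gen 2 (rule 110): 001111011
Gen 3 (rule 165): 100110100
Gen 4 (rule 41): 000101001
Gen 5 (rule 110): 001111011
Gen 6 (rule 165): 100110100
Gen 7 (rule 41): 000101001
Gen 8 (rule 110): 001111011
Gen 9 (rule 165): 100110100
Gen 10 (rule 41): 000101001
Gen 11 (rule 110): 001111011
Gen 12 (rule 165): 100110100
Gen 13 (rule 41): 000101001
Gen 14 (rule 110): 001111011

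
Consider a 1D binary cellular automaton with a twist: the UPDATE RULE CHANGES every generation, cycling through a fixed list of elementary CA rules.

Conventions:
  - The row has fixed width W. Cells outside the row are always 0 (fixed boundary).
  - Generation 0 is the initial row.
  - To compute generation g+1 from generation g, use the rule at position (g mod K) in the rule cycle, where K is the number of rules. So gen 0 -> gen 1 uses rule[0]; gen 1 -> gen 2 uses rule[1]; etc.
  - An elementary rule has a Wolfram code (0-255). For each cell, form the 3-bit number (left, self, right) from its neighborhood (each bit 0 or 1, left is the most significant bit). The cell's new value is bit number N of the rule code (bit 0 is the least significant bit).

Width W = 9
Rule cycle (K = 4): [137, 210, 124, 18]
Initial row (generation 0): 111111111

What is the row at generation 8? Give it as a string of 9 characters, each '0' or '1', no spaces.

Gen 0: 111111111
Gen 1 (rule 137): 111111110
Gen 2 (rule 210): 011111111
Gen 3 (rule 124): 010000001
Gen 4 (rule 18): 101000010
Gen 5 (rule 137): 000011000
Gen 6 (rule 210): 000101100
Gen 7 (rule 124): 000111110
Gen 8 (rule 18): 001000001

Answer: 001000001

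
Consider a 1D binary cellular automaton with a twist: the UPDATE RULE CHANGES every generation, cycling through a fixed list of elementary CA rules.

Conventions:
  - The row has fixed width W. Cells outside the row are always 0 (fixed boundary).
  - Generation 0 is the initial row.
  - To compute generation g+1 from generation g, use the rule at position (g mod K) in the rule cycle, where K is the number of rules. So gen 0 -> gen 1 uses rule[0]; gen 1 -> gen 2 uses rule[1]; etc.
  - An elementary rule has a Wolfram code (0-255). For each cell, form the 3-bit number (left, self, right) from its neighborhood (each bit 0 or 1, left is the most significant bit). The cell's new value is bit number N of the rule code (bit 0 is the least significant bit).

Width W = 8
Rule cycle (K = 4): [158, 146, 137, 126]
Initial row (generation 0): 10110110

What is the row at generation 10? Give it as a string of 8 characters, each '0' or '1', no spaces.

Answer: 00010001

Derivation:
Gen 0: 10110110
Gen 1 (rule 158): 10100101
Gen 2 (rule 146): 00011000
Gen 3 (rule 137): 11010011
Gen 4 (rule 126): 11111111
Gen 5 (rule 158): 11111110
Gen 6 (rule 146): 01111101
Gen 7 (rule 137): 01111000
Gen 8 (rule 126): 11001100
Gen 9 (rule 158): 10111010
Gen 10 (rule 146): 00010001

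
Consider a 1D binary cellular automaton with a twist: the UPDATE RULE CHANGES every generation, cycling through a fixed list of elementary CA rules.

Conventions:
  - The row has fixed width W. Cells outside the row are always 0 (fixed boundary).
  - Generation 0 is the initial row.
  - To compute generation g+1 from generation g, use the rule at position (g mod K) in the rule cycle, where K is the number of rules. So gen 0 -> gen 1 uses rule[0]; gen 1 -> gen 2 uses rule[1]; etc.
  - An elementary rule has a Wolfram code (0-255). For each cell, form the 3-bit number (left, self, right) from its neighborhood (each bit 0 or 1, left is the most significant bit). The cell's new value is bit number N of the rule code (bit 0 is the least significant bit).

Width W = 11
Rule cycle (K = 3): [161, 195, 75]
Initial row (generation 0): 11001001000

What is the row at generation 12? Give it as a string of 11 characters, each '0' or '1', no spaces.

Answer: 11010011111

Derivation:
Gen 0: 11001001000
Gen 1 (rule 161): 00000000011
Gen 2 (rule 195): 11111111101
Gen 3 (rule 75): 10000000100
Gen 4 (rule 161): 00111110001
Gen 5 (rule 195): 11011110110
Gen 6 (rule 75): 11010010110
Gen 7 (rule 161): 00100001000
Gen 8 (rule 195): 11001110011
Gen 9 (rule 75): 11011010111
Gen 10 (rule 161): 00100101010
Gen 11 (rule 195): 11001000000
Gen 12 (rule 75): 11010011111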